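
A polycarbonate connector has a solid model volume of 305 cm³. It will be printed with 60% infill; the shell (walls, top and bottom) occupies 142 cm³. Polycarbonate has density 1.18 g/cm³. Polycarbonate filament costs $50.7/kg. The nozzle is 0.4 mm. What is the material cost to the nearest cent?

Volume inside the shell: 305 − 142 → 163 cm³.
Infill volume: 0.60 × 163 → 97.8 cm³.
Deposited volume: 142 + 97.8 → 239.8 cm³.
Mass: 239.8 × 1.18 → 282.964 g.
Cost = 282.964 g / 1000 × $50.7/kg = $14.35.

$14.35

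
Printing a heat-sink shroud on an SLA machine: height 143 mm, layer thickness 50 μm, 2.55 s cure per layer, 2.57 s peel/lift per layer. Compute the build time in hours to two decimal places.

Layer count = ceil(143 / 0.05) = 2860.
Each layer takes: 2.55 + 2.57 → 5.12 s.
Build time: 2860 × 5.12 s = 14643.2 s, i.e. 4.07 hours.

4.07 hours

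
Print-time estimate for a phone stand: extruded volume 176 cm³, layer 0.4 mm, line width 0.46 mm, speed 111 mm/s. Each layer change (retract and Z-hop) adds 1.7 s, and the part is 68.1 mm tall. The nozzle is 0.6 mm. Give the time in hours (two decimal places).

Line area: 0.4 × 0.46 → 0.184 mm².
Path length: 176000 mm³ / 0.184 mm² → 956521.7 mm.
Time extruding = 956521.7 / 111 = 8617.3 s.
Number of layers: 68.1 / 0.4 → 171 (rounded up).
Non-print overhead: 171 × 1.7 → 290.7 s.
Total = 8617.3 + 290.7 = 8908 s = 2.47 hours.

2.47 hours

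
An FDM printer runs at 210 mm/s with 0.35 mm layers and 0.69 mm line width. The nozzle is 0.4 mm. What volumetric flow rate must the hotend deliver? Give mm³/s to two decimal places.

Bead cross-section = 0.35 × 0.69, so 0.2415 mm².
Q = v·A = 210 × 0.2415 = 50.72 mm³/s.

50.72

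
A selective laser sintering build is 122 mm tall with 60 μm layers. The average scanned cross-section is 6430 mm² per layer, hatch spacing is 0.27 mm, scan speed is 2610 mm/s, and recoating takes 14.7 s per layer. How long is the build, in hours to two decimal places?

13.46 hours

Number of layers: 122 / 0.06 → 2034 (rounded up).
Per-layer scan distance: 6430 / 0.27 → 23814.8 mm.
Scan time per layer = 23814.8 / 2610, so 9.1244 s.
Time per layer = 9.1244 + 14.7, so 23.8244 s.
2034 layers × 23.8244 s/layer = 48458.8296 s, i.e. 13.46 hours.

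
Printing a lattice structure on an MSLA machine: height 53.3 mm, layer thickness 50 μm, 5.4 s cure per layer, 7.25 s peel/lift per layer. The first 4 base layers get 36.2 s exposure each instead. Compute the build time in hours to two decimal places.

3.78 hours

Layers = ⌈53.3/0.05⌉ = 1066.
Bottom layers = 4 × (36.2 + 7.25) = 173.8 s.
Regular layers: 1062 × (5.4 + 7.25) → 13434.3 s.
Sum: 173.8 + 13434.3 = 13608.1 s → 3.78 hours.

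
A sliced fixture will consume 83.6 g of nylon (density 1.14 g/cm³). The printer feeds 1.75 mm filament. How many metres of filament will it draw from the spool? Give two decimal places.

30.49 m

Extruded volume: 83.6/1.14 = 73.3333 cm³ (73333.3 mm³).
Cross-section of 1.75 mm filament: π·(1.75/2)² = 2.4053 mm².
L = V/A = 73333.3/2.4053 = 30488.21 mm → 30.49 m.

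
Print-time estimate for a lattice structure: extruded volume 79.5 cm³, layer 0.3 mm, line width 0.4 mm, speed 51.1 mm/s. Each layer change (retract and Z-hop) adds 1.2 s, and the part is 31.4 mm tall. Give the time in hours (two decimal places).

3.64 hours

Line area = 0.3 × 0.4, so 0.12 mm².
Toolpath length = 79.5 cm³ / 0.12 mm² = 79500 / 0.12 = 662500 mm.
Extrusion time = 662500 / 51.1, so 12964.8 s.
Number of layers: 31.4 / 0.3 → 105 (rounded up).
Z-hop total = 105 × 1.2 = 126 s.
Altogether 12964.8 + 126 = 13090.8 s, i.e. 3.64 hours.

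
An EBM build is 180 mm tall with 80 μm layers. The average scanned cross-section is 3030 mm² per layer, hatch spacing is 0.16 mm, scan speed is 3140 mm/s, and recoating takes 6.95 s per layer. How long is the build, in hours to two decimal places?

8.11 hours

Number of layers: 180 / 0.08 → 2250 (rounded up).
Per-layer scan distance: 3030 / 0.16 → 18937.5 mm.
Scan time per layer: 18937.5 / 3140 → 6.0311 s.
Per-layer time: 6.0311 + 6.95 → 12.9811 s.
Build time = 2250 × 12.9811 = 29207.475 s = 8.11 hours.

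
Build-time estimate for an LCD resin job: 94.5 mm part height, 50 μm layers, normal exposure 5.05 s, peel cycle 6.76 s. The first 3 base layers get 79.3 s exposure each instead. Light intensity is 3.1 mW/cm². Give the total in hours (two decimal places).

6.26 hours

Number of layers: 94.5 / 0.05 → 1890 (rounded up).
Base layers: 3 × (79.3 + 6.76) → 258.18 s.
Normal layers = 1887 × (5.05 + 6.76) = 22285.47 s.
Total = 258.18 + 22285.47 = 22543.65 s = 6.26 hours.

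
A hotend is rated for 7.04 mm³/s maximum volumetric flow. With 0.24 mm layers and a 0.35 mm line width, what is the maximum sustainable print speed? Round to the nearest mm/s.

A = 0.24 × 0.35, so 0.084 mm².
v_max = Q/A = 7.04/0.084 = 83.81 mm/s → 84 mm/s.

84 mm/s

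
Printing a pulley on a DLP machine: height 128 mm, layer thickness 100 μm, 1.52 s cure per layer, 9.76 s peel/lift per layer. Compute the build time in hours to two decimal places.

4.01 hours

Number of layers: 128 / 0.1 → 1280 (rounded up).
Per-layer time = 1.52 + 9.76, so 11.28 s.
Build time: 1280 × 11.28 s = 14438.4 s, i.e. 4.01 hours.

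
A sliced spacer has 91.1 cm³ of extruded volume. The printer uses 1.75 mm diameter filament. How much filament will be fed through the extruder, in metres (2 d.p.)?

Cross-section of 1.75 mm filament: π·(1.75/2)² = 2.4053 mm².
Length = 91.1 cm³ / 2.4053 mm² = 91100 / 2.4053 = 37874.69 mm = 37.87 m.

37.87 m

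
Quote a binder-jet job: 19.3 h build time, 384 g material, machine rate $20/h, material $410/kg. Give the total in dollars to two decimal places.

$543.44

Machine-time cost = 20 × 19.3 = $386.00.
Material cost = 410 × 384/1000 = $157.44.
Job cost: 386.00 + 157.44 = $543.44.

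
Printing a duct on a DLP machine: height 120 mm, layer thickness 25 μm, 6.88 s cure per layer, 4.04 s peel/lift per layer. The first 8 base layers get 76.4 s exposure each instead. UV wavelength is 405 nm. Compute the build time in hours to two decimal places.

14.71 hours

Layers = ⌈120/0.025⌉ = 4800.
Bottom layers = 8 × (76.4 + 4.04), so 643.52 s.
Normal layers = 4792 × (6.88 + 4.04), so 52328.64 s.
Sum: 643.52 + 52328.64 = 52972.16 s → 14.71 hours.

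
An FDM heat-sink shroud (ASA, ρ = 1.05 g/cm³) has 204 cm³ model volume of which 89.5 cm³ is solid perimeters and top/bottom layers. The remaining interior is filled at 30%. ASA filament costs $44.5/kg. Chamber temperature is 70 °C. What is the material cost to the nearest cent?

Interior volume = 204 − 89.5 = 114.5 cm³.
Deposited infill = 0.30 × 114.5, so 34.35 cm³.
Total printed volume = 89.5 + 34.35 = 123.85 cm³.
Mass = 123.85 × 1.05 = 130.0425 g.
At $44.5/kg: 130.0425/1000 × 44.5 = $5.79.

$5.79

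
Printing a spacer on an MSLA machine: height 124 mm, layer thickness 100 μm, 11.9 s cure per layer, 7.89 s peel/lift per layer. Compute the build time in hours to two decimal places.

6.82 hours

Layers = ⌈124/0.1⌉ = 1240.
Cycle time = 11.9 + 7.89, so 19.79 s.
Build time: 1240 × 19.79 s = 24539.6 s, i.e. 6.82 hours.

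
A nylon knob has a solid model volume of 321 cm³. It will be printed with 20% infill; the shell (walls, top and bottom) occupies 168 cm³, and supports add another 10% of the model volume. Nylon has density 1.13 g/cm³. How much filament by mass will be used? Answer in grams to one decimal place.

Interior volume = 321 − 168 = 153 cm³.
Infill volume = 0.20 × 153 = 30.6 cm³.
Support = 0.10 × 321 = 32.1 cm³.
Total printed volume = 168 + 30.6 + 32.1 = 230.7 cm³.
Mass: 230.7 × 1.13 → 260.691 g.

260.7 g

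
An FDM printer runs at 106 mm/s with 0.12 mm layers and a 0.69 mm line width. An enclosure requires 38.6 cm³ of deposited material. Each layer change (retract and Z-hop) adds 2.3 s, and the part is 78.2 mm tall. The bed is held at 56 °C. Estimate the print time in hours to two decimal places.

1.64 hours

Extrusion cross-section: 0.12 × 0.69 → 0.0828 mm².
Path length: 38600 mm³ / 0.0828 mm² → 466183.6 mm.
Time extruding = 466183.6 / 106, so 4398 s.
Number of layers: 78.2 / 0.12 → 652 (rounded up).
Z-hop total = 652 × 2.3, so 1499.6 s.
Altogether 4398 + 1499.6 = 5897.6 s, i.e. 1.64 hours.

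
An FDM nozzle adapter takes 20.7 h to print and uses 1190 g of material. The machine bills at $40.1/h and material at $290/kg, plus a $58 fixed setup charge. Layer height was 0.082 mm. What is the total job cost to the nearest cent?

Machine cost = 40.1 × 20.7, so $830.07.
Feedstock cost = 290 × 1190/1000 = $345.10.
Total = 830.07 + 345.10 + 58 = $1233.17.

$1233.17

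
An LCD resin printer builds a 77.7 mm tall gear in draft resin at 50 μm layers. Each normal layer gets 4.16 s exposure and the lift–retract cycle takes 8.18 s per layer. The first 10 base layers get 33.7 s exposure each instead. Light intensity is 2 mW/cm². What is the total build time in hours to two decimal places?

Number of layers: 77.7 / 0.05 → 1554 (rounded up).
Burn-in layers = 10 × (33.7 + 8.18), so 418.8 s.
Remaining layers = 1544 × (4.16 + 8.18) = 19052.96 s.
Sum: 418.8 + 19052.96 = 19471.76 s → 5.41 hours.

5.41 hours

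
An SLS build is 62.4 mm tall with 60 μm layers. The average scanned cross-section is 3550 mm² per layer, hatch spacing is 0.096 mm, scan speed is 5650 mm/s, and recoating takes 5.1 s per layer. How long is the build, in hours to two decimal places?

3.36 hours

Layers = ⌈62.4/0.06⌉ = 1040.
Scan path per layer = 3550 / 0.096, so 36979.2 mm.
Per-layer scan time = 36979.2 / 5650 = 6.545 s.
Layer cycle = 6.545 + 5.1 = 11.645 s.
Total: 1040 × 11.645 s = 12110.8 s → 3.36 hours.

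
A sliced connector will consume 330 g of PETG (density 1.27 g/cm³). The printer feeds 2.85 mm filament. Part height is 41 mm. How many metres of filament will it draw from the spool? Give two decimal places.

Volume = 330 g / 1.27 g·cm⁻³ = 259.8425 cm³ = 259842.5 mm³.
Filament cross-section = π × (2.85/2)² = 6.3794 mm².
L = V/A = 259842.5/6.3794 = 40731.5 mm → 40.73 m.

40.73 m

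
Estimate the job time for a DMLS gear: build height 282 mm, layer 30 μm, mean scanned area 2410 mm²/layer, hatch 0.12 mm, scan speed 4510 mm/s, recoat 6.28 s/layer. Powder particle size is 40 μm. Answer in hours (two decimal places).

Number of layers: 282 / 0.03 → 9400 (rounded up).
Per-layer scan distance = 2410 / 0.12, so 20083.3 mm.
Per-layer scan time: 20083.3 / 4510 → 4.4531 s.
Layer cycle = 4.4531 + 6.28, so 10.7331 s.
Total: 9400 × 10.7331 s = 100891.14 s → 28.03 hours.

28.03 hours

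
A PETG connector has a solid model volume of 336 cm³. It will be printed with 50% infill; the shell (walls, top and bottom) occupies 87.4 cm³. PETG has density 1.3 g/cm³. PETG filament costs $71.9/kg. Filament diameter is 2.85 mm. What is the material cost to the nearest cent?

$19.79

Infill region = 336 − 87.4 = 248.6 cm³.
Deposited infill = 0.50 × 248.6 = 124.3 cm³.
Deposited volume = 87.4 + 124.3, so 211.7 cm³.
Mass: 211.7 × 1.3 → 275.21 g.
At $71.9/kg: 275.21/1000 × 71.9 = $19.79.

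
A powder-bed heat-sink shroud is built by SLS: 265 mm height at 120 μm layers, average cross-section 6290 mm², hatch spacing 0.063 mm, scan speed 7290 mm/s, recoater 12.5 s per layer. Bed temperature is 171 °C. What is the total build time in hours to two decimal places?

16.07 hours

Layer count = ceil(265 / 0.12) = 2209.
Hatch length per layer = 6290 / 0.063, so 99841.3 mm.
Scan time per layer: 99841.3 / 7290 → 13.6957 s.
Time per layer = 13.6957 + 12.5, so 26.1957 s.
Total: 2209 × 26.1957 s = 57866.3013 s → 16.07 hours.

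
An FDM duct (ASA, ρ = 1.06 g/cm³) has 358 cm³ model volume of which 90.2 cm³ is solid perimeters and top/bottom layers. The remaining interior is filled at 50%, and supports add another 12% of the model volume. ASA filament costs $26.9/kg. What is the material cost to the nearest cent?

$7.61

Interior volume = 358 − 90.2, so 267.8 cm³.
Deposited infill = 0.50 × 267.8, so 133.9 cm³.
Support: 0.12 × 358 → 42.96 cm³.
Total printed volume = 90.2 + 133.9 + 42.96 = 267.06 cm³.
Mass: 267.06 × 1.06 → 283.0836 g.
Cost = 283.0836 g / 1000 × $26.9/kg = $7.61.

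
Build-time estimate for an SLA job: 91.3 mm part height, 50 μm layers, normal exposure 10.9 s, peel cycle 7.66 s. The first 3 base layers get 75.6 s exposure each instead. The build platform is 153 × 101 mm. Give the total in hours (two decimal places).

9.47 hours

Number of layers: 91.3 / 0.05 → 1826 (rounded up).
Burn-in layers = 3 × (75.6 + 7.66), so 249.78 s.
Normal layers: 1823 × (10.9 + 7.66) → 33834.88 s.
Sum: 249.78 + 33834.88 = 34084.66 s → 9.47 hours.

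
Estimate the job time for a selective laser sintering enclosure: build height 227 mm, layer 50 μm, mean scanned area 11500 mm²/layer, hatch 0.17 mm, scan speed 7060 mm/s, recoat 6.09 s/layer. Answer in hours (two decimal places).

19.76 hours

Layer count = ceil(227 / 0.05) = 4540.
Scan path per layer = 11500 / 0.17 = 67647.1 mm.
Per-layer scan time = 67647.1 / 7060, so 9.5817 s.
Layer cycle: 9.5817 + 6.09 → 15.6717 s.
4540 layers × 15.6717 s/layer = 71149.518 s, i.e. 19.76 hours.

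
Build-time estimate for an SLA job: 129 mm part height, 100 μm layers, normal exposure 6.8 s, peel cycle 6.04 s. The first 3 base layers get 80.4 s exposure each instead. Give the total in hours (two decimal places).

Number of layers: 129 / 0.1 → 1290 (rounded up).
Bottom layers = 3 × (80.4 + 6.04), so 259.32 s.
Normal layers = 1287 × (6.8 + 6.04), so 16525.08 s.
Sum: 259.32 + 16525.08 = 16784.4 s → 4.66 hours.

4.66 hours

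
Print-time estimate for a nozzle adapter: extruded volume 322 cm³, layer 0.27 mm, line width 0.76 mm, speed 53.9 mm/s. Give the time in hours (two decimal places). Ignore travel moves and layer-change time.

8.09 hours

Extrusion cross-section = 0.27 × 0.76 = 0.2052 mm².
Path length: 322000 mm³ / 0.2052 mm² → 1569200.8 mm.
Print-move time = 1569200.8 / 53.9, so 29113.2 s.
Converting: 29113.2 s = 8.09 hours.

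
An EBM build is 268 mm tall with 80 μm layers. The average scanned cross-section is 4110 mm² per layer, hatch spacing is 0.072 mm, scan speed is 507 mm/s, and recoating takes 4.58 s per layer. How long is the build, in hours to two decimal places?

Layer count = ceil(268 / 0.08) = 3350.
Hatch length per layer = 4110 / 0.072 = 57083.3 mm.
Beam time per layer: 57083.3 / 507 → 112.5903 s.
Per-layer time = 112.5903 + 4.58 = 117.1703 s.
3350 layers × 117.1703 s/layer = 392520.505 s, i.e. 109.03 hours.

109.03 hours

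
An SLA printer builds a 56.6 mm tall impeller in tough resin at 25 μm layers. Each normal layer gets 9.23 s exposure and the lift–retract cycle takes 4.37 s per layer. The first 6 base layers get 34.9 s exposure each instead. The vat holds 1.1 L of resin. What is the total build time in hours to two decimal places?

8.60 hours

Layer count = ceil(56.6 / 0.025) = 2264.
Burn-in layers = 6 × (34.9 + 4.37), so 235.62 s.
Normal layers = 2258 × (9.23 + 4.37), so 30708.8 s.
Sum: 235.62 + 30708.8 = 30944.42 s → 8.60 hours.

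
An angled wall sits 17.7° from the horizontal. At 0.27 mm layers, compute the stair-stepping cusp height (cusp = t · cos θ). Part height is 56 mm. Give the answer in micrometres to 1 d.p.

h_c = t·cos θ = 0.27 × 0.9527 = 0.257229 mm (257.2 μm).

257.2 μm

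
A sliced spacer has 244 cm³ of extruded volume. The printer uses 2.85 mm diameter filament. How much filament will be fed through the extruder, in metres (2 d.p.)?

38.25 m

Cross-section of 2.85 mm filament: π·(2.85/2)² = 6.3794 mm².
L = 244000 mm³ / 6.3794 mm² = 38248.11 mm, i.e. 38.25 m.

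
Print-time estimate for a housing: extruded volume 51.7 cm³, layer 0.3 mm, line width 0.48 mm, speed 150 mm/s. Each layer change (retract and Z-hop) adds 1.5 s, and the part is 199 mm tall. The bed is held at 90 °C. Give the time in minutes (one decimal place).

Line area = 0.3 × 0.48 = 0.144 mm².
Total extruded path = 51700/0.144 = 359027.8 mm.
Extrusion time: 359027.8 / 150 → 2393.5 s.
Layers = ⌈199/0.3⌉ = 664.
Non-print overhead = 664 × 1.5, so 996 s.
Altogether 2393.5 + 996 = 3389.5 s, i.e. 56.5 minutes.

56.5 minutes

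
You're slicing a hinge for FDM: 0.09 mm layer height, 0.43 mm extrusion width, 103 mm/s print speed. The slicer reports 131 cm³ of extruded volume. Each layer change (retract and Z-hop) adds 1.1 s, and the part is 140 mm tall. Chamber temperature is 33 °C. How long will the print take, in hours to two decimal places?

9.60 hours

Extrusion cross-section = 0.09 × 0.43 = 0.0387 mm².
Toolpath length = 131 cm³ / 0.0387 mm² = 131000 / 0.0387 = 3385012.9 mm.
Time extruding = 3385012.9 / 103 = 32864.2 s.
Layers = ⌈140/0.09⌉ = 1556.
Layer-change overhead = 1556 × 1.1 = 1711.6 s.
Total = 32864.2 + 1711.6 = 34575.8 s = 9.60 hours.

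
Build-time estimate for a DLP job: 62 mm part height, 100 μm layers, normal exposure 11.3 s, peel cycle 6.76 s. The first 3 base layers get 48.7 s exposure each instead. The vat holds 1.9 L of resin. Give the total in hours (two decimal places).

3.14 hours

Layer count = ceil(62 / 0.1) = 620.
Burn-in layers: 3 × (48.7 + 6.76) → 166.38 s.
Remaining layers = 617 × (11.3 + 6.76) = 11143.02 s.
Sum: 166.38 + 11143.02 = 11309.4 s → 3.14 hours.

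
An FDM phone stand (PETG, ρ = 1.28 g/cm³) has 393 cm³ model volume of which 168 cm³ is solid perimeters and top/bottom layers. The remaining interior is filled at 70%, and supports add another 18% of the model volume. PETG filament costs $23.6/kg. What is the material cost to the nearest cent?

Interior volume = 393 − 168 = 225 cm³.
Infill volume: 0.70 × 225 → 157.5 cm³.
Support = 0.18 × 393 = 70.74 cm³.
Deposited volume = 168 + 157.5 + 70.74 = 396.24 cm³.
Mass = 396.24 × 1.28 = 507.1872 g.
Cost = 507.1872 g / 1000 × $23.6/kg = $11.97.

$11.97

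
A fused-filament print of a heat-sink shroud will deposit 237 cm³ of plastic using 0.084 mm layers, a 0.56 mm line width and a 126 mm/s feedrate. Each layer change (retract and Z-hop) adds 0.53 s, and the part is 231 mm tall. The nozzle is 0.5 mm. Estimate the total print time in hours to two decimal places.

Bead cross-section: 0.084 × 0.56 → 0.04704 mm².
Total extruded path = 237000/0.04704 = 5038265.3 mm.
Time extruding = 5038265.3 / 126, so 39986.2 s.
Layer count = ceil(231 / 0.084) = 2750.
Layer-change overhead = 2750 × 0.53, so 1457.5 s.
Total = 39986.2 + 1457.5 = 41443.7 s = 11.51 hours.

11.51 hours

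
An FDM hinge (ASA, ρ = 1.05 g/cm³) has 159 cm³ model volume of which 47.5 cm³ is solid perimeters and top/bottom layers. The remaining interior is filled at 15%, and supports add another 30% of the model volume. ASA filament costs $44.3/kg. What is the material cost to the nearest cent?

Infill region = 159 − 47.5, so 111.5 cm³.
Infill volume: 0.15 × 111.5 → 16.725 cm³.
Support = 0.30 × 159, so 47.7 cm³.
Total printed volume = 47.5 + 16.725 + 47.7, so 111.925 cm³.
Mass = 111.925 × 1.05 = 117.52125 g.
Cost = 117.52125 g / 1000 × $44.3/kg = $5.21.

$5.21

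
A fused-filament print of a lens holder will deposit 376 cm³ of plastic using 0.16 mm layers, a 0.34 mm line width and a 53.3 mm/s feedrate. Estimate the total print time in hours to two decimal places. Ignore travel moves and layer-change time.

Line area = 0.16 × 0.34, so 0.0544 mm².
Path length: 376000 mm³ / 0.0544 mm² → 6911764.7 mm.
Time extruding = 6911764.7 / 53.3 = 129676.6 s.
129676.6 s = 36.02 hours.

36.02 hours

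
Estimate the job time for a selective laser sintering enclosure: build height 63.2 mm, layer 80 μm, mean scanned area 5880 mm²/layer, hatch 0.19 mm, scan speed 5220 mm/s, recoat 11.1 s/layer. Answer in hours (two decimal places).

3.74 hours

Layers = ⌈63.2/0.08⌉ = 790.
Hatch length per layer: 5880 / 0.19 → 30947.4 mm.
Laser time per layer: 30947.4 / 5220 → 5.9286 s.
Time per layer = 5.9286 + 11.1 = 17.0286 s.
Total: 790 × 17.0286 s = 13452.594 s → 3.74 hours.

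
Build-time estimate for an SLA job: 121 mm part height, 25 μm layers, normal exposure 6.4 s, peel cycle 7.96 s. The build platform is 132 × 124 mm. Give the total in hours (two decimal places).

Layer count = ceil(121 / 0.025) = 4840.
Cycle time: 6.4 + 7.96 → 14.36 s.
Build time: 4840 × 14.36 s = 69502.4 s, i.e. 19.31 hours.

19.31 hours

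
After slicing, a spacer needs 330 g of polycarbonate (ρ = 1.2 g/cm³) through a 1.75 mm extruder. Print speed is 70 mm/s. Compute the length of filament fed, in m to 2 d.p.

Extruded volume: 330/1.2 = 275 cm³ (275000 mm³).
Cross-section of 1.75 mm filament: π·(1.75/2)² = 2.4053 mm².
L = V/A = 275000/2.4053 = 114330.85 mm → 114.33 m.

114.33 m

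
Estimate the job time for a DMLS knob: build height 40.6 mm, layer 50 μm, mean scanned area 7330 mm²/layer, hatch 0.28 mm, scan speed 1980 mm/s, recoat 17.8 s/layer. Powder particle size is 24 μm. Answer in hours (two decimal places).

7.00 hours

Number of layers: 40.6 / 0.05 → 812 (rounded up).
Per-layer scan distance = 7330 / 0.28, so 26178.6 mm.
Per-layer scan time: 26178.6 / 1980 → 13.2215 s.
Layer cycle = 13.2215 + 17.8 = 31.0215 s.
Total: 812 × 31.0215 s = 25189.458 s → 7.00 hours.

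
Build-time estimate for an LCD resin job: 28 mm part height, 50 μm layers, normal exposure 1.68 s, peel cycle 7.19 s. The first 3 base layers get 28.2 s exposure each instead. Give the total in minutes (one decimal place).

Number of layers: 28 / 0.05 → 560 (rounded up).
Bottom layers: 3 × (28.2 + 7.19) → 106.17 s.
Regular layers: 557 × (1.68 + 7.19) → 4940.59 s.
Sum: 106.17 + 4940.59 = 5046.76 s → 84.1 minutes.

84.1 minutes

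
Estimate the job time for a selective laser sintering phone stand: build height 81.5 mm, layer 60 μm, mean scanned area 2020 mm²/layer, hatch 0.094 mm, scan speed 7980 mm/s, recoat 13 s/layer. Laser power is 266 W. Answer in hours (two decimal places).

Layer count = ceil(81.5 / 0.06) = 1359.
Scan path per layer = 2020 / 0.094, so 21489.4 mm.
Scan time per layer = 21489.4 / 7980 = 2.6929 s.
Time per layer = 2.6929 + 13 = 15.6929 s.
Build time = 1359 × 15.6929 = 21326.6511 s = 5.92 hours.

5.92 hours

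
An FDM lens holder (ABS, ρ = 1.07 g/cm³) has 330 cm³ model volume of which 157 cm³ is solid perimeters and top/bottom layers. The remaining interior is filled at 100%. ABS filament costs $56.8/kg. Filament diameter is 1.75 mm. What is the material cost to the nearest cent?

$20.06

Volume inside the shell: 330 − 157 → 173 cm³.
Infill volume: 1.00 × 173 → 173 cm³.
Total printed volume: 157 + 173 → 330 cm³.
Mass = 330 × 1.07 = 353.1 g.
Cost = 353.1 g / 1000 × $56.8/kg = $20.06.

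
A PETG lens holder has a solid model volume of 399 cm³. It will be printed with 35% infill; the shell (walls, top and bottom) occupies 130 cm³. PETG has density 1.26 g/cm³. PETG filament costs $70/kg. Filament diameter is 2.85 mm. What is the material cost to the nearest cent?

Volume inside the shell = 399 − 130, so 269 cm³.
Infill deposited: 0.35 × 269 → 94.15 cm³.
Total extruded: 130 + 94.15 → 224.15 cm³.
Mass = 224.15 × 1.26 = 282.429 g.
Cost = 282.429 g / 1000 × $70/kg = $19.77.

$19.77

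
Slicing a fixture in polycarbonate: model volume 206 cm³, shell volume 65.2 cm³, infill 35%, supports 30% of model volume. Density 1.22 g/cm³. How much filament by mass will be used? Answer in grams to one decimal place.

215.1 g

Infill region: 206 − 65.2 → 140.8 cm³.
Infill volume: 0.35 × 140.8 → 49.28 cm³.
Support = 0.30 × 206 = 61.8 cm³.
Total printed volume = 65.2 + 49.28 + 61.8 = 176.28 cm³.
Mass: 176.28 × 1.22 → 215.0616 g.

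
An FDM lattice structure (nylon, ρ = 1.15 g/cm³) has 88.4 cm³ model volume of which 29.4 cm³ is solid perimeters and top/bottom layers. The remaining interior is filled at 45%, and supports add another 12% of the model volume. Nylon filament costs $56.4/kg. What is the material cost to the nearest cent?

Volume inside the shell: 88.4 − 29.4 → 59 cm³.
Deposited infill = 0.45 × 59, so 26.55 cm³.
Support = 0.12 × 88.4 = 10.608 cm³.
Deposited volume: 29.4 + 26.55 + 10.608 → 66.558 cm³.
Mass = 66.558 × 1.15, so 76.5417 g.
At $56.4/kg: 76.5417/1000 × 56.4 = $4.32.

$4.32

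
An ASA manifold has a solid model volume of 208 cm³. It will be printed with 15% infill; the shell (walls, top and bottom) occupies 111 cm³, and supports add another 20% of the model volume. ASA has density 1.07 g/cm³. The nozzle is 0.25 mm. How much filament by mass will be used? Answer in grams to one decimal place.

Infill region = 208 − 111, so 97 cm³.
Infill deposited = 0.15 × 97 = 14.55 cm³.
Support = 0.20 × 208, so 41.6 cm³.
Total extruded = 111 + 14.55 + 41.6, so 167.15 cm³.
Mass = 167.15 × 1.07 = 178.8505 g.

178.9 g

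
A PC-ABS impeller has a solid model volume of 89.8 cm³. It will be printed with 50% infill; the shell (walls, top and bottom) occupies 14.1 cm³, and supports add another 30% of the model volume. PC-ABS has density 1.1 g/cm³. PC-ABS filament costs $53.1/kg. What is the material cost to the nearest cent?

$4.61

Interior volume = 89.8 − 14.1, so 75.7 cm³.
Infill deposited = 0.50 × 75.7, so 37.85 cm³.
Support: 0.30 × 89.8 → 26.94 cm³.
Total extruded = 14.1 + 37.85 + 26.94, so 78.89 cm³.
Mass = 78.89 × 1.1 = 86.779 g.
At $53.1/kg: 86.779/1000 × 53.1 = $4.61.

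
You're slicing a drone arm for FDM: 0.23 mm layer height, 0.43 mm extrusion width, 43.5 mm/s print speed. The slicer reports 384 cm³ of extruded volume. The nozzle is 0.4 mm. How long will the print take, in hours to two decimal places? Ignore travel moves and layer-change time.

24.79 hours

Bead cross-section = 0.23 × 0.43, so 0.0989 mm².
Path length: 384000 mm³ / 0.0989 mm² → 3882709.8 mm.
Extrusion time = 3882709.8 / 43.5 = 89257.7 s.
That's 89257.7 s → 24.79 hours.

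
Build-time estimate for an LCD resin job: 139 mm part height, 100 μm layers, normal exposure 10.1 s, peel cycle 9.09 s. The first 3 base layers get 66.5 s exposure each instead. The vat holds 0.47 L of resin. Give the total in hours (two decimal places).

7.46 hours

Layers = ⌈139/0.1⌉ = 1390.
Base layers = 3 × (66.5 + 9.09), so 226.77 s.
Regular layers = 1387 × (10.1 + 9.09), so 26616.53 s.
Total = 226.77 + 26616.53 = 26843.3 s = 7.46 hours.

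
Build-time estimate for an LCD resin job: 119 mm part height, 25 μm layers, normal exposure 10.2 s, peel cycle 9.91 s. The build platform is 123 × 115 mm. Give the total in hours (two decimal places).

26.59 hours

Layers = ⌈119/0.025⌉ = 4760.
Each layer takes = 10.2 + 9.91, so 20.11 s.
Build time: 4760 × 20.11 s = 95723.6 s, i.e. 26.59 hours.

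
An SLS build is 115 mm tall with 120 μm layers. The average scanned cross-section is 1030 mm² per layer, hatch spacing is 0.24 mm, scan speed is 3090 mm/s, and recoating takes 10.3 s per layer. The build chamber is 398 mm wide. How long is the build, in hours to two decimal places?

3.11 hours

Layer count = ceil(115 / 0.12) = 959.
Per-layer scan distance = 1030 / 0.24, so 4291.7 mm.
Per-layer scan time: 4291.7 / 3090 → 1.3889 s.
Time per layer: 1.3889 + 10.3 → 11.6889 s.
Total: 959 × 11.6889 s = 11209.6551 s → 3.11 hours.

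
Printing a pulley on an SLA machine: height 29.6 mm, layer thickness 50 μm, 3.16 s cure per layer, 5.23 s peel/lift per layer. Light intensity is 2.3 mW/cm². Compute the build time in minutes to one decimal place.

Layer count = ceil(29.6 / 0.05) = 592.
Per-layer time: 3.16 + 5.23 → 8.39 s.
Total = 592 × 8.39 = 4966.88 s = 82.8 minutes.

82.8 minutes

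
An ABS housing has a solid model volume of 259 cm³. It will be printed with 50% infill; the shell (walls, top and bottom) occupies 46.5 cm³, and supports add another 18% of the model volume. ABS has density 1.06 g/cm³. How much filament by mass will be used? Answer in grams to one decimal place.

Interior volume = 259 − 46.5, so 212.5 cm³.
Deposited infill = 0.50 × 212.5 = 106.25 cm³.
Support = 0.18 × 259 = 46.62 cm³.
Deposited volume = 46.5 + 106.25 + 46.62 = 199.37 cm³.
Mass = 199.37 × 1.06, so 211.3322 g.

211.3 g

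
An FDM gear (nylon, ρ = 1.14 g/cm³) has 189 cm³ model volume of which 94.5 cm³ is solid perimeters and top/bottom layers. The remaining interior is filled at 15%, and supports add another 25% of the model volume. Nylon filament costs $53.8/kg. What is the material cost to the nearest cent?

$9.56

Volume inside the shell = 189 − 94.5 = 94.5 cm³.
Infill volume: 0.15 × 94.5 → 14.175 cm³.
Support = 0.25 × 189, so 47.25 cm³.
Deposited volume: 94.5 + 14.175 + 47.25 → 155.925 cm³.
Mass = 155.925 × 1.14, so 177.7545 g.
At $53.8/kg: 177.7545/1000 × 53.8 = $9.56.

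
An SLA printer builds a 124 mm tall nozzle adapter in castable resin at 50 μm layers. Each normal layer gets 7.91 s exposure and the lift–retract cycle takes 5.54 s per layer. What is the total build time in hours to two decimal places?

9.27 hours

Layers = ⌈124/0.05⌉ = 2480.
Each layer takes: 7.91 + 5.54 → 13.45 s.
Total = 2480 × 13.45 = 33356 s = 9.27 hours.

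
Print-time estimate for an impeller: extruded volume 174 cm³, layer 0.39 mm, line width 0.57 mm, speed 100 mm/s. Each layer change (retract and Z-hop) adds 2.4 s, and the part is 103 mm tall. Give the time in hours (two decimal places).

2.35 hours

Line area = 0.39 × 0.57, so 0.2223 mm².
Toolpath length = 174 cm³ / 0.2223 mm² = 174000 / 0.2223 = 782726 mm.
Extrusion time: 782726 / 100 → 7827.3 s.
Layers = ⌈103/0.39⌉ = 265.
Layer-change overhead: 265 × 2.4 → 636 s.
Total = 7827.3 + 636 = 8463.3 s = 2.35 hours.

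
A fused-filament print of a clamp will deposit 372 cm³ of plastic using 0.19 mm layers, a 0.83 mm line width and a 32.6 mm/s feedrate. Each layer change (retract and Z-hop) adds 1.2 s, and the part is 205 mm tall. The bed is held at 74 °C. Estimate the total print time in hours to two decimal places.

Extrusion cross-section = 0.19 × 0.83, so 0.1577 mm².
Total extruded path = 372000/0.1577 = 2358909.3 mm.
Print-move time = 2358909.3 / 32.6, so 72359.2 s.
Number of layers: 205 / 0.19 → 1079 (rounded up).
Non-print overhead: 1079 × 1.2 → 1294.8 s.
Altogether 72359.2 + 1294.8 = 73654 s, i.e. 20.46 hours.

20.46 hours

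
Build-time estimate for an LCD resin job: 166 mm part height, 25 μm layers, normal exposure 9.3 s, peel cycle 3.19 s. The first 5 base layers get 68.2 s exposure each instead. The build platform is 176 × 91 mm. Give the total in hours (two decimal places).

Layers = ⌈166/0.025⌉ = 6640.
Base layers = 5 × (68.2 + 3.19), so 356.95 s.
Normal layers = 6635 × (9.3 + 3.19) = 82871.15 s.
Total = 356.95 + 82871.15 = 83228.1 s = 23.12 hours.

23.12 hours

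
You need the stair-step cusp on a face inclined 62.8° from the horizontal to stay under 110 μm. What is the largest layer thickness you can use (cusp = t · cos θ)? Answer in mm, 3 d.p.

0.241 mm

Layer height = cusp / cos(62.8°) = 0.11 / 0.4571 = 0.241 mm.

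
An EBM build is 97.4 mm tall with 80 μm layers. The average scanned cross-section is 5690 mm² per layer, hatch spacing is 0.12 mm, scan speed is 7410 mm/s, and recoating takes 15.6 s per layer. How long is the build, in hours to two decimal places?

Layers = ⌈97.4/0.08⌉ = 1218.
Per-layer scan distance = 5690 / 0.12 = 47416.7 mm.
Beam time per layer = 47416.7 / 7410, so 6.399 s.
Time per layer = 6.399 + 15.6 = 21.999 s.
Total: 1218 × 21.999 s = 26794.782 s → 7.44 hours.

7.44 hours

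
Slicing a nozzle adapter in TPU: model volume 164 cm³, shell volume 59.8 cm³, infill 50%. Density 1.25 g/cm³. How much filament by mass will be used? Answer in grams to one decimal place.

Volume inside the shell: 164 − 59.8 → 104.2 cm³.
Deposited infill = 0.50 × 104.2, so 52.1 cm³.
Total printed volume: 59.8 + 52.1 → 111.9 cm³.
Mass: 111.9 × 1.25 → 139.875 g.

139.9 g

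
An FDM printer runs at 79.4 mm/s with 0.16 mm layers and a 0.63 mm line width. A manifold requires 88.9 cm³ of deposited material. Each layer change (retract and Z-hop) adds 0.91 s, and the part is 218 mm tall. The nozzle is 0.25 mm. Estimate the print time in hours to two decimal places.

Line area = 0.16 × 0.63 = 0.1008 mm².
Path length: 88900 mm³ / 0.1008 mm² → 881944.4 mm.
Time extruding = 881944.4 / 79.4, so 11107.6 s.
Layers = ⌈218/0.16⌉ = 1363.
Z-hop total = 1363 × 0.91 = 1240.33 s.
Total = 11107.6 + 1240.33 = 12347.93 s = 3.43 hours.

3.43 hours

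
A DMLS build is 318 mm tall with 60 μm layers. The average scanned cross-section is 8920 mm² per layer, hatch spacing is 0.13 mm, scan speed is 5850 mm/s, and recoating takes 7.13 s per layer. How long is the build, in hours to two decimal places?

27.76 hours

Layer count = ceil(318 / 0.06) = 5300.
Scan path per layer = 8920 / 0.13 = 68615.4 mm.
Scan time per layer = 68615.4 / 5850 = 11.7291 s.
Time per layer = 11.7291 + 7.13, so 18.8591 s.
Total: 5300 × 18.8591 s = 99953.23 s → 27.76 hours.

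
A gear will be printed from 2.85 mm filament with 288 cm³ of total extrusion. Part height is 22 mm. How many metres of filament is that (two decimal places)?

Filament cross-section = π × (2.85/2)² = 6.3794 mm².
Length = 288 cm³ / 6.3794 mm² = 288000 / 6.3794 = 45145.31 mm = 45.15 m.

45.15 m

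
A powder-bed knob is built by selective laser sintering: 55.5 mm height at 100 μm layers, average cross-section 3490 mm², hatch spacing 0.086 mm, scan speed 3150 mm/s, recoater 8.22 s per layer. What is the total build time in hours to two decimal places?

Layer count = ceil(55.5 / 0.1) = 555.
Per-layer scan distance: 3490 / 0.086 → 40581.4 mm.
Per-layer scan time = 40581.4 / 3150, so 12.883 s.
Time per layer: 12.883 + 8.22 → 21.103 s.
Total: 555 × 21.103 s = 11712.165 s → 3.25 hours.

3.25 hours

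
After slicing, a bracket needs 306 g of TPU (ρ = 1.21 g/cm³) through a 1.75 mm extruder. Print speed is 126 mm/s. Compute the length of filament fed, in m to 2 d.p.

105.14 m

Volume = 306 g / 1.21 g·cm⁻³ = 252.8926 cm³ = 252892.6 mm³.
Cross-section of 1.75 mm filament: π·(1.75/2)² = 2.4053 mm².
Length = 252892.6 / 2.4053 = 105139.73 mm = 105.14 m.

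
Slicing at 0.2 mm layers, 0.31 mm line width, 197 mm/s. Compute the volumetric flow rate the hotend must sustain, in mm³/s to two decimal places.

12.21

A = 0.2 × 0.31, so 0.062 mm².
Volumetric flow = 197 × 0.062 = 12.21 mm³/s.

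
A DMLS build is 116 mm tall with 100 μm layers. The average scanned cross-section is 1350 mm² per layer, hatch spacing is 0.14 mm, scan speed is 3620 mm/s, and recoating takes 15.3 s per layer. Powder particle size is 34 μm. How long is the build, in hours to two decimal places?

Layer count = ceil(116 / 0.1) = 1160.
Scan path per layer: 1350 / 0.14 → 9642.9 mm.
Scan time per layer: 9642.9 / 3620 → 2.6638 s.
Per-layer time: 2.6638 + 15.3 → 17.9638 s.
Build time = 1160 × 17.9638 = 20838.008 s = 5.79 hours.

5.79 hours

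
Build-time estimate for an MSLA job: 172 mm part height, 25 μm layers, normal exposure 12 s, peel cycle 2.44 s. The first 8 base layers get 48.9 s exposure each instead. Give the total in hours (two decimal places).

Number of layers: 172 / 0.025 → 6880 (rounded up).
Burn-in layers = 8 × (48.9 + 2.44), so 410.72 s.
Normal layers: 6872 × (12 + 2.44) → 99231.68 s.
Sum: 410.72 + 99231.68 = 99642.4 s → 27.68 hours.

27.68 hours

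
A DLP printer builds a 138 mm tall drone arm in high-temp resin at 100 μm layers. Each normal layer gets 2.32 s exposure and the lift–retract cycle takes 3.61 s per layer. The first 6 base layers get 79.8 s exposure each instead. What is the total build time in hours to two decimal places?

Layer count = ceil(138 / 0.1) = 1380.
Burn-in layers: 6 × (79.8 + 3.61) → 500.46 s.
Remaining layers = 1374 × (2.32 + 3.61) = 8147.82 s.
Total = 500.46 + 8147.82 = 8648.28 s = 2.40 hours.

2.40 hours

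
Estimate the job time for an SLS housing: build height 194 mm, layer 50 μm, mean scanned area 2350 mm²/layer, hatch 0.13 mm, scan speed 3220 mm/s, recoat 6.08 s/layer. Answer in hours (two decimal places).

Layers = ⌈194/0.05⌉ = 3880.
Hatch length per layer = 2350 / 0.13, so 18076.9 mm.
Per-layer scan time = 18076.9 / 3220 = 5.6139 s.
Layer cycle: 5.6139 + 6.08 → 11.6939 s.
3880 layers × 11.6939 s/layer = 45372.332 s, i.e. 12.60 hours.

12.60 hours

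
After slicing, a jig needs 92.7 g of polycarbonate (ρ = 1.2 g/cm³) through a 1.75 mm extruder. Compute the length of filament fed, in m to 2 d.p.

32.12 m

Extruded volume: 92.7/1.2 = 77.25 cm³ (77250 mm³).
Filament cross-section = π × (1.75/2)² = 2.4053 mm².
L = V/A = 77250/2.4053 = 32116.58 mm → 32.12 m.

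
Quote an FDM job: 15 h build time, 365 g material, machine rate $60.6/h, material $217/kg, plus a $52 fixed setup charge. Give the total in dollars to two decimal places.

$1040.21

Machine cost = 60.6 × 15, so $909.00.
Material cost: 217 × 365/1000 → $79.205.
Adding setup: 909.00 + 79.205 + 52 → 1040.205 ≈ $1040.21.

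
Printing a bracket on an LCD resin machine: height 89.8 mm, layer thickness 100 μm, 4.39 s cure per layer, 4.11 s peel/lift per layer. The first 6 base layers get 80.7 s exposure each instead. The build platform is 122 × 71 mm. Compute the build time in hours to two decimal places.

2.25 hours

Number of layers: 89.8 / 0.1 → 898 (rounded up).
Bottom layers: 6 × (80.7 + 4.11) → 508.86 s.
Regular layers: 892 × (4.39 + 4.11) → 7582 s.
Sum: 508.86 + 7582 = 8090.86 s → 2.25 hours.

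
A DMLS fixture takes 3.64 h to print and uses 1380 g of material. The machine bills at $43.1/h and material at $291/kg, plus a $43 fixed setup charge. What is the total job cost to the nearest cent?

Machine-time cost = 43.1 × 3.64, so $156.884.
Feedstock cost = 291 × 1380/1000 = $401.58.
Total = 156.884 + 401.58 + 43 = 601.464 ≈ $601.46.

$601.46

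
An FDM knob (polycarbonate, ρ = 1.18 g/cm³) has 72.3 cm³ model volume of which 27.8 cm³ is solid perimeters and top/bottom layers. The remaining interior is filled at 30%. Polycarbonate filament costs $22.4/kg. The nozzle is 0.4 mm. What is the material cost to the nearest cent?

$1.09

Infill region: 72.3 − 27.8 → 44.5 cm³.
Deposited infill = 0.30 × 44.5 = 13.35 cm³.
Total printed volume = 27.8 + 13.35 = 41.15 cm³.
Mass = 41.15 × 1.18 = 48.557 g.
At $22.4/kg: 48.557/1000 × 22.4 = $1.09.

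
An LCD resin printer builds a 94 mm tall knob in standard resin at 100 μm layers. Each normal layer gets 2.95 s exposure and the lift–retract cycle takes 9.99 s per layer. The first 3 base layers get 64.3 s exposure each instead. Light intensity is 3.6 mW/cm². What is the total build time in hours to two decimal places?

3.43 hours

Layers = ⌈94/0.1⌉ = 940.
Bottom layers: 3 × (64.3 + 9.99) → 222.87 s.
Remaining layers: 937 × (2.95 + 9.99) → 12124.78 s.
Sum: 222.87 + 12124.78 = 12347.65 s → 3.43 hours.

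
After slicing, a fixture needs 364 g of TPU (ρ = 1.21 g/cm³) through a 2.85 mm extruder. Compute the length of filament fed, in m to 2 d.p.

47.16 m

Extruded volume: 364/1.21 = 300.8264 cm³ (300826.4 mm³).
Filament cross-section = π × (2.85/2)² = 6.3794 mm².
Length = 300826.4 / 6.3794 = 47155.91 mm = 47.16 m.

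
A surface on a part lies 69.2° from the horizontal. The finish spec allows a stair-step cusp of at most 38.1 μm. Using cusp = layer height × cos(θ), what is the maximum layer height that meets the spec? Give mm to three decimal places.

cos(69.2°) = 0.3551; t_max = 0.0381/0.3551 = 0.107 mm.

0.107 mm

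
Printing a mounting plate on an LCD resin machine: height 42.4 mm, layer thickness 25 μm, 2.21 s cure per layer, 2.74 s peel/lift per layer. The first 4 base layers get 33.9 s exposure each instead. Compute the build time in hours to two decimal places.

2.37 hours

Layer count = ceil(42.4 / 0.025) = 1696.
Bottom layers = 4 × (33.9 + 2.74), so 146.56 s.
Remaining layers = 1692 × (2.21 + 2.74), so 8375.4 s.
Total = 146.56 + 8375.4 = 8521.96 s = 2.37 hours.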